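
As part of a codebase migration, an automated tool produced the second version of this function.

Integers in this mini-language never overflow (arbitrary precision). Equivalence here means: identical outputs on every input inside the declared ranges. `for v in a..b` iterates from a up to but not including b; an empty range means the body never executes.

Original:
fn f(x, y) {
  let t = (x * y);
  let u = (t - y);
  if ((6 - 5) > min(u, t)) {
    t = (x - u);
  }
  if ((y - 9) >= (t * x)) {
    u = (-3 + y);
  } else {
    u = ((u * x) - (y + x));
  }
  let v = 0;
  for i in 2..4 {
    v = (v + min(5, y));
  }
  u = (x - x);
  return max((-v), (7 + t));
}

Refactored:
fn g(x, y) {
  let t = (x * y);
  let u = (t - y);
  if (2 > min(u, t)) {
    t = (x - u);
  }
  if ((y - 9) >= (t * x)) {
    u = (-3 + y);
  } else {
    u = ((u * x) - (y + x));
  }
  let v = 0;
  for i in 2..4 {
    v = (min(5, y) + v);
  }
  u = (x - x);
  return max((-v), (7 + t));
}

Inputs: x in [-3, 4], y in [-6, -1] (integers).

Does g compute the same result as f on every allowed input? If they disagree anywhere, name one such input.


Take x=-1, y=-1.
f: t = 1; u = 2; ((6 - 5) > min(u, t)) -> false; ((y - 9) >= (t * x)) -> false; u = 0; v = 0; [i=2]; v = -1; [i=3]; v = -2; u = 0; return 8
g: t = 1; u = 2; (2 > min(u, t)) -> true; t = -3; ((y - 9) >= (t * x)) -> false; u = 0; v = 0; [i=2]; v = -1; [i=3]; v = -2; u = 0; return 4
8 and 4 differ, so these are not the same function on this domain.
verdict: not equivalent; witness: x=-1, y=-1


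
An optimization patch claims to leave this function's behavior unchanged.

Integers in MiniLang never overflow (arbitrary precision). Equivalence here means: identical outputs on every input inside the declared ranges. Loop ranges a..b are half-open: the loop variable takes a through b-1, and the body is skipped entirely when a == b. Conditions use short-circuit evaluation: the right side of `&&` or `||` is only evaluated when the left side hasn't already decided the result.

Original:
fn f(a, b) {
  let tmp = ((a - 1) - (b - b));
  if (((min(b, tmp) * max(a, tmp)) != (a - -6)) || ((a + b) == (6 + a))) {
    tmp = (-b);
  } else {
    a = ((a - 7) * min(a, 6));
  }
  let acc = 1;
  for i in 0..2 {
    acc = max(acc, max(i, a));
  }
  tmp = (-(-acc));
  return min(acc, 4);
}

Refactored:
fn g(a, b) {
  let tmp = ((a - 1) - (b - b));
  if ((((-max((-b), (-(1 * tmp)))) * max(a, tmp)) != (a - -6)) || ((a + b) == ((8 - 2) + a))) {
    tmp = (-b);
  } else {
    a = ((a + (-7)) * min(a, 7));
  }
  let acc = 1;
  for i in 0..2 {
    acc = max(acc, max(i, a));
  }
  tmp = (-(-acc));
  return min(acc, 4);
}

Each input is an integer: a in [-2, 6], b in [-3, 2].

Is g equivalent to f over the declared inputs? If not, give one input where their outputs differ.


The edit looks behavioral (`6` became `7`), but over these ranges it never changes the outcome.
As a probe, take a=-2, b=-2: f runs tmp := -3 | (((min(b, tmp) * max(a, tmp)) != (a - -6)) || ((a + b) == (6 + a))): true | tmp := 2 | acc := 1 | iter i=0: | acc := 1 | iter i=1: | acc := 1 | tmp := 1 | result 1; g runs tmp := -3 | ((((-max((-b), (-(1 * tmp)))) * max(a, tmp)) != (a - -6)) || ((a + b) == ((8 - 2) + a))): true | tmp := 2 | acc := 1 | iter i=0: | acc := 1 | iter i=1: | acc := 1 | tmp := 1 | result 1; both end at 1.
Across all 54 domain points the two functions coincide.
verdict: equivalent


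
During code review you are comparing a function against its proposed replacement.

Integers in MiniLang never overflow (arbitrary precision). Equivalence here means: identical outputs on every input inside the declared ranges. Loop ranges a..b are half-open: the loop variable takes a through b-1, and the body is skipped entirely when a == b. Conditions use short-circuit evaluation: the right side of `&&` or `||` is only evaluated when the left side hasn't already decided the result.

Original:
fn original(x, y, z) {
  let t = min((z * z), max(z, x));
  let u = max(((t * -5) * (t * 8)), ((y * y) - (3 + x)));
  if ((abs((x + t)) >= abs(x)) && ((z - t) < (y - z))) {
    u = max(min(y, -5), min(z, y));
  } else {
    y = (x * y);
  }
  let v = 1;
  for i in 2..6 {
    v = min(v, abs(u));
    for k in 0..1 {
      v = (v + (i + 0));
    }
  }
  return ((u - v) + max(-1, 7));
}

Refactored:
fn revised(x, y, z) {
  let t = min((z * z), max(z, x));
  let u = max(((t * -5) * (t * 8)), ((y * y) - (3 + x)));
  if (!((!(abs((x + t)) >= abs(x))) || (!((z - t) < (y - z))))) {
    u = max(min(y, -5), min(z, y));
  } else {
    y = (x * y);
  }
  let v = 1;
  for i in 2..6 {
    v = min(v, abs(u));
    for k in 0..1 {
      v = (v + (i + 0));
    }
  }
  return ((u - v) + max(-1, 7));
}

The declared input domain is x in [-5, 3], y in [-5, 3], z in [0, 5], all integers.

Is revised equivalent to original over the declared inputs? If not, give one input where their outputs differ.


The two versions differ — the changes include boolean connective usage differs.
Tracing x=0, y=-1, z=1: original: t = 1; u = -2; ((abs((x + t)) >= abs(x)) && ((z - t) < (y - z))) -> false; y = 0; v = 1; [i=2]; v = 1; [k=0]; v = 3; [i=3]; v = 2; [k=0]; v = 5; [i=4]; v = 2; [k=0]; v = 6; [i=5]; v = 2; [k=0]; v = 7; return -2 | revised: t = 1; u = -2; (!((!(abs((x + t)) >= abs(x))) || (!((z - t) < (y - z))))) -> false; y = 0; v = 1; [i=2]; v = 1; [k=0]; v = 3; [i=3]; v = 2; [k=0]; v = 5; [i=4]; v = 2; [k=0]; v = 6; [i=5]; v = 2; [k=0]; v = 7; return -2 — matching result -2.
Checked all 486 inputs in the declared domain: the outputs agree on every one.
verdict: equivalent


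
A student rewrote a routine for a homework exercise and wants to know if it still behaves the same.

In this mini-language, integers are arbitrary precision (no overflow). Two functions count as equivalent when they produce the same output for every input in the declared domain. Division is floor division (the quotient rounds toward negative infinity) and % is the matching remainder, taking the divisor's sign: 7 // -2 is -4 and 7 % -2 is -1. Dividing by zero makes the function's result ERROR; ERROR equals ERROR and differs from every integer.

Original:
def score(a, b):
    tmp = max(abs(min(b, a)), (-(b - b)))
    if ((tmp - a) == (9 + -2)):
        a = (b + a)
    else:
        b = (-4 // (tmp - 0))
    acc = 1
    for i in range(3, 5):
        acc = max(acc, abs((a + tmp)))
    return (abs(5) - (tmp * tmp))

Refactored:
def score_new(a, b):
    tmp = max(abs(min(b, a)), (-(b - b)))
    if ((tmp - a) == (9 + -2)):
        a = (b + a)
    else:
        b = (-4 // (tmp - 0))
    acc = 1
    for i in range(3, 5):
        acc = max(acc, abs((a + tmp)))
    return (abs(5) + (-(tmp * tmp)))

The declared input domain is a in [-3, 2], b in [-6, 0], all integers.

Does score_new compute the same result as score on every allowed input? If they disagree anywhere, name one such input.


The two are interchangeable: arithmetic usage differs, and every declared input agrees.
Spot check at a=-2, b=0 — score: tmp=2, then ((tmp - a) == (9 + -2)) is false, then b=-2, then acc=1, then (i=3), then acc=1, then (i=4), then acc=1, then returns 1. score_new: tmp=2, then ((tmp - a) == (9 + -2)) is false, then b=-2, then acc=1, then (i=3), then acc=1, then (i=4), then acc=1, then returns 1. Both give 1.
Every one of the 42 inputs gives matching results.
verdict: equivalent


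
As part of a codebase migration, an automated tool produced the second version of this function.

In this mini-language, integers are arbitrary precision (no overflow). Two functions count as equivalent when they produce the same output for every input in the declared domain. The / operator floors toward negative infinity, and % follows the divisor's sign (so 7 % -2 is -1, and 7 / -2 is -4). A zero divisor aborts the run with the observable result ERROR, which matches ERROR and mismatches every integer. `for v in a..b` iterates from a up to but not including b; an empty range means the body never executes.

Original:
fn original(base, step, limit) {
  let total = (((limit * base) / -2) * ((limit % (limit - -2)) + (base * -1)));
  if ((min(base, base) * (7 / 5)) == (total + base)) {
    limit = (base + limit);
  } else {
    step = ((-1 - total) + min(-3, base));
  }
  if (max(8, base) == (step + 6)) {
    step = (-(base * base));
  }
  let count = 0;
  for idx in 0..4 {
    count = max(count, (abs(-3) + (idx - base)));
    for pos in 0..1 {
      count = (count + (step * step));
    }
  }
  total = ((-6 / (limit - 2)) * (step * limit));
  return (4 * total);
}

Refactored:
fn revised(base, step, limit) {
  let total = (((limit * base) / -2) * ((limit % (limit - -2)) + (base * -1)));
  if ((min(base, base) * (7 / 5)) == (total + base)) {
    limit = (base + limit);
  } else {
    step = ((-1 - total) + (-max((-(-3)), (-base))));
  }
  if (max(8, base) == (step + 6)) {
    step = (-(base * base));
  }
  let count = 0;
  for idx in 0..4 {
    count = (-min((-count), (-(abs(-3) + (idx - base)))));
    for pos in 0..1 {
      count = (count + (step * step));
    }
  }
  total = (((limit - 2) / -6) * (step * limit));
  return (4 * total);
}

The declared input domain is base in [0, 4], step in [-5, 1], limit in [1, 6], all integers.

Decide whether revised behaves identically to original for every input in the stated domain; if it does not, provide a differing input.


Run the pair on base=0, step=-5, limit=1.
original: total=0, then ((min(base, base) * (7 / 5)) == (total + base)) is true, then limit=1, then (max(8, base) == (step + 6)) is false, then count=0, then (idx=0), then count=3, then (pos=0), then count=28, then (idx=1), then count=28, then (pos=0), then count=53, then (idx=2), then count=53, then (pos=0), then count=78, then (idx=3), then count=78, then (pos=0), then count=103, then total=-30, then returns -120
revised: total=0, then ((min(base, base) * (7 / 5)) == (total + base)) is true, then limit=1, then (max(8, base) == (step + 6)) is false, then count=0, then (idx=0), then count=3, then (pos=0), then count=28, then (idx=1), then count=28, then (pos=0), then count=53, then (idx=2), then count=53, then (pos=0), then count=78, then (idx=3), then count=78, then (pos=0), then count=103, then total=0, then returns 0
-120 against 0: the behavior changed.
verdict: not equivalent; witness: base=0, step=-5, limit=1


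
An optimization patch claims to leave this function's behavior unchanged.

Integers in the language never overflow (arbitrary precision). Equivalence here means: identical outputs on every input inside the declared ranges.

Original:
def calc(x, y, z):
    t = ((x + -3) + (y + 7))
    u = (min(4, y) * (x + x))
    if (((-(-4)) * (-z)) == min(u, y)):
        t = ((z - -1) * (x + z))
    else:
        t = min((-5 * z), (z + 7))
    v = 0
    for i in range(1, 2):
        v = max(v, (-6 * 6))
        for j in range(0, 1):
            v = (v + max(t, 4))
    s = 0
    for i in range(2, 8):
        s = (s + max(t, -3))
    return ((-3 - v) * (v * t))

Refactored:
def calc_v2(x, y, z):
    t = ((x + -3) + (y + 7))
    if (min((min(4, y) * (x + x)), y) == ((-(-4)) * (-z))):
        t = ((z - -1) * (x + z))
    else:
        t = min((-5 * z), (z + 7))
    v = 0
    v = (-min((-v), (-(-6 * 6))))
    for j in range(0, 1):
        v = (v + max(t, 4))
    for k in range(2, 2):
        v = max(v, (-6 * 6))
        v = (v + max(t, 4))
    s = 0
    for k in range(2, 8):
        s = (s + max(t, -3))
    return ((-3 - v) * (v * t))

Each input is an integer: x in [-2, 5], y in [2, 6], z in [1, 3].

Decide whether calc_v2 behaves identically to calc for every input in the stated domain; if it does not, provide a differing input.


Although statement counts differ, plus local variable names differ, plus constant usage differs, plus arithmetic usage differs, plus loop structure differs, plus min/max/abs usage differs, 120/120 inputs agree.
verdict: equivalent


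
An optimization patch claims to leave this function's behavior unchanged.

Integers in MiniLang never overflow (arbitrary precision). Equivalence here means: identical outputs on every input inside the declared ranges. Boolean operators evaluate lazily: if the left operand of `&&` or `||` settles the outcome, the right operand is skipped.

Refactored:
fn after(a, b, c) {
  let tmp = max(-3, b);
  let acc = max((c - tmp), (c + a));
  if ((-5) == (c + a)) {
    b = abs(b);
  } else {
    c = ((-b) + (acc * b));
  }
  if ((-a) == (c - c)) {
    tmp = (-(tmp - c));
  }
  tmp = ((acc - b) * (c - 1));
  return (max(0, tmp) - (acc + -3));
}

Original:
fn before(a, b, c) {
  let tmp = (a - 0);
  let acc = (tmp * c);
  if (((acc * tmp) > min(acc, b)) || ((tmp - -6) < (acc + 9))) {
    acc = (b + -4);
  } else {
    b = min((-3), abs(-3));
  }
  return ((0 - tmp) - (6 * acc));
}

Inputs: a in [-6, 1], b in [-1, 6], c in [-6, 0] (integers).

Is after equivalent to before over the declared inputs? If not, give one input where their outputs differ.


These are not equivalent — on a=-6, b=-1, c=-6 the outputs split (36 vs 8).
before: tmp=-6, then acc=36, then (((acc * tmp) > min(acc, b)) || ((tmp - -6) < (acc + 9))) is true, then acc=-5, then returns 36
after: tmp=-1, then acc=-5, then ((-5) == (c + a)) is false, then c=6, then ((-a) == (c - c)) is false, then tmp=-20, then returns 8
verdict: not equivalent; witness: a=-6, b=-1, c=-6


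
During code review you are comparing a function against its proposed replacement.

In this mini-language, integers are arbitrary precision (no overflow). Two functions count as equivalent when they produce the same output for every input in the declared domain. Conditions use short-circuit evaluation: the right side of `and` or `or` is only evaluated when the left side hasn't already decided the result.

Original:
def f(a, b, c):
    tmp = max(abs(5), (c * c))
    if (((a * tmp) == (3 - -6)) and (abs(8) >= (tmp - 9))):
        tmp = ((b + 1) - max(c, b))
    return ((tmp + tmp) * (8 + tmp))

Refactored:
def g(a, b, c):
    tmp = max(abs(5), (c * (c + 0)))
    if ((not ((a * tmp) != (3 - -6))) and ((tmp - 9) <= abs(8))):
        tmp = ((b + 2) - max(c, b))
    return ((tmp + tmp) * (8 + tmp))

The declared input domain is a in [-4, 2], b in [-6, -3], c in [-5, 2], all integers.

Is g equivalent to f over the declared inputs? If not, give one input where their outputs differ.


Input a=1, b=-6, c=-3: -24 from f versus -14 from g.
verdict: not equivalent; witness: a=1, b=-6, c=-3


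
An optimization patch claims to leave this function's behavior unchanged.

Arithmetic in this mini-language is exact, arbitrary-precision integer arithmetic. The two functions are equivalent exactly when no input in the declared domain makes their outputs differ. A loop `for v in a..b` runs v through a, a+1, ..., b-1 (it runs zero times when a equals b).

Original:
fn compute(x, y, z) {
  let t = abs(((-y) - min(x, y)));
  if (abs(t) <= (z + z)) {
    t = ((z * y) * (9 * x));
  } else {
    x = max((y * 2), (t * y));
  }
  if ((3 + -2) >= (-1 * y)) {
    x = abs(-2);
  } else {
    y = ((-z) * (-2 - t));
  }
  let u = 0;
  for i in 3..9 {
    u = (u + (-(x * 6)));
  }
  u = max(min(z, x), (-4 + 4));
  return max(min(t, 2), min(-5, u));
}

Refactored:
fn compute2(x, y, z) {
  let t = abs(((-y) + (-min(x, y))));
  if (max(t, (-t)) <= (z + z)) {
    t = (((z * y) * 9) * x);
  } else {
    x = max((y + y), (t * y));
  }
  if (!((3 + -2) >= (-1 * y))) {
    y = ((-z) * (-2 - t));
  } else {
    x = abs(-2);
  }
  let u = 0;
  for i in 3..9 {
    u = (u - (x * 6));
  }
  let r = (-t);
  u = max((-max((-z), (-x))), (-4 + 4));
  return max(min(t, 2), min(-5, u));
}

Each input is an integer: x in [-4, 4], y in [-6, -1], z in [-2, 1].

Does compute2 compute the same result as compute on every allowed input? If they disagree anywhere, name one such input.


Comparing the listings, the differences include: local variable names differ, boolean connective usage differs, constant usage differs, min/max/abs usage differs, arithmetic usage differs, statement counts differ.
As a probe, take x=-3, y=-3, z=1: compute runs t becomes 6; next (abs(t) <= (z + z)) evaluates to false; next x becomes -6; next ((3 + -2) >= (-1 * y)) evaluates to false; next y becomes 8; next u becomes 0; next at i=3:; next u becomes 36; next at i=4:; next u becomes 72; next at i=5:; next u becomes 108; next at i=6:; next u becomes 144; next at i=7:; next u becomes 180; next at i=8:; next u becomes 216; next u becomes 0; next final value 2; compute2 runs t becomes 6; next (max(t, (-t)) <= (z + z)) evaluates to false; next x becomes -6; next (!((3 + -2) >= (-1 * y))) evaluates to true; next y becomes 8; next u becomes 0; next at i=3:; next u becomes 36; next at i=4:; next u becomes 72; next at i=5:; next u becomes 108; next at i=6:; next u becomes 144; next at i=7:; next u becomes 180; next at i=8:; next u becomes 216; next r becomes -6; next u becomes 0; next final value 2; both end at 2.
Across all 216 domain points the two functions coincide.
verdict: equivalent


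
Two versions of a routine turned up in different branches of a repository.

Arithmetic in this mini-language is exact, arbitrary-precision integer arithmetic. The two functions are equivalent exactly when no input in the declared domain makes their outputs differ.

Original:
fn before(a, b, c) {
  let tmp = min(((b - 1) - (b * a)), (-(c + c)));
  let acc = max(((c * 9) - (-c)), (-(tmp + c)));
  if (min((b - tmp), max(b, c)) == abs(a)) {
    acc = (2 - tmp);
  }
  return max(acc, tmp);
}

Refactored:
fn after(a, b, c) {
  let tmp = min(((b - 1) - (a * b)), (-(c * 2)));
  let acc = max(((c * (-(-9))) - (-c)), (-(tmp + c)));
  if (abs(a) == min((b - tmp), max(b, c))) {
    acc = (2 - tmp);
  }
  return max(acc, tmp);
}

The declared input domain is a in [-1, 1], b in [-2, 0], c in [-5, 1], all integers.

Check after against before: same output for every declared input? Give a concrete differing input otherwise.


Differences: arithmetic usage differs, constant usage differs — yet all 63 inputs agree.
verdict: equivalent


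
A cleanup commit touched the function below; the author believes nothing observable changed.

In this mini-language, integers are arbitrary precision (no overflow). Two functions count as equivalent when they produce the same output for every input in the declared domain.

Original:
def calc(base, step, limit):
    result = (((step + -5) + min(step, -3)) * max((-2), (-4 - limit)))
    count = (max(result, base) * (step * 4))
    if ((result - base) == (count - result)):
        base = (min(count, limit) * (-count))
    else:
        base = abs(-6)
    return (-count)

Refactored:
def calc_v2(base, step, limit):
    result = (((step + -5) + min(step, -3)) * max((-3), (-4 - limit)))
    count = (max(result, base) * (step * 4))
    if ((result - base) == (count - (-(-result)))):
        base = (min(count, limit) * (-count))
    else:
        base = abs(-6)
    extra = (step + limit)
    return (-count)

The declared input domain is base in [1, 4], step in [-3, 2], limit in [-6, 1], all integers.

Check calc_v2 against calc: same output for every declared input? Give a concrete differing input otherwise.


There is a counterexample at base=1, step=-3, limit=-1: 264 on one side, 396 on the other.
calc: result=22, then count=-264, then ((result - base) == (count - result)) is false, then base=6, then returns 264
calc_v2: result=33, then count=-396, then ((result - base) == (count - (-(-result)))) is false, then base=6, then extra=-4, then returns 396
verdict: not equivalent; witness: base=1, step=-3, limit=-1


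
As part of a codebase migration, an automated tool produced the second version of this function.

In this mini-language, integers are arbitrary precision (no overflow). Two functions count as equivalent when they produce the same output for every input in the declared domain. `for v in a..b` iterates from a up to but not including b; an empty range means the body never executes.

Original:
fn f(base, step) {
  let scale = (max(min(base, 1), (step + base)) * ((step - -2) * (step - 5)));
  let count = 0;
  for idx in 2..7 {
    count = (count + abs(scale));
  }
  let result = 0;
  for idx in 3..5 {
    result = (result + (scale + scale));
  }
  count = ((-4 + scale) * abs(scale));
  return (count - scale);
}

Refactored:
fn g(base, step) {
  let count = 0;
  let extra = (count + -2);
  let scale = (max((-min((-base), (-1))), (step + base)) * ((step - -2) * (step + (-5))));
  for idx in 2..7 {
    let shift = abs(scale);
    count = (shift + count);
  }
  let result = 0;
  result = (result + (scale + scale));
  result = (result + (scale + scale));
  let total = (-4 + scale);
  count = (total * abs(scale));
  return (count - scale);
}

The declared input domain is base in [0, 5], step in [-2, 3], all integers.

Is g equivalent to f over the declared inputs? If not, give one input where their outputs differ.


Run the pair on base=0, step=-1.
f: scale := 0 | count := 0 | iter idx=2: | count := 0 | iter idx=3: | count := 0 | iter idx=4: | count := 0 | iter idx=5: | count := 0 | iter idx=6: | count := 0 | result := 0 | iter idx=3: | result := 0 | iter idx=4: | result := 0 | count := 0 | result 0
g: count := 0 | extra := -2 | scale := -6 | iter idx=2: | shift := 6 | count := 6 | iter idx=3: | shift := 6 | count := 12 | iter idx=4: | shift := 6 | count := 18 | iter idx=5: | shift := 6 | count := 24 | iter idx=6: | shift := 6 | count := 30 | result := 0 | result := -12 | result := -24 | total := -10 | count := -60 | result -54
0 != -54, so the rewrite changes behavior.
verdict: not equivalent; witness: base=0, step=-1


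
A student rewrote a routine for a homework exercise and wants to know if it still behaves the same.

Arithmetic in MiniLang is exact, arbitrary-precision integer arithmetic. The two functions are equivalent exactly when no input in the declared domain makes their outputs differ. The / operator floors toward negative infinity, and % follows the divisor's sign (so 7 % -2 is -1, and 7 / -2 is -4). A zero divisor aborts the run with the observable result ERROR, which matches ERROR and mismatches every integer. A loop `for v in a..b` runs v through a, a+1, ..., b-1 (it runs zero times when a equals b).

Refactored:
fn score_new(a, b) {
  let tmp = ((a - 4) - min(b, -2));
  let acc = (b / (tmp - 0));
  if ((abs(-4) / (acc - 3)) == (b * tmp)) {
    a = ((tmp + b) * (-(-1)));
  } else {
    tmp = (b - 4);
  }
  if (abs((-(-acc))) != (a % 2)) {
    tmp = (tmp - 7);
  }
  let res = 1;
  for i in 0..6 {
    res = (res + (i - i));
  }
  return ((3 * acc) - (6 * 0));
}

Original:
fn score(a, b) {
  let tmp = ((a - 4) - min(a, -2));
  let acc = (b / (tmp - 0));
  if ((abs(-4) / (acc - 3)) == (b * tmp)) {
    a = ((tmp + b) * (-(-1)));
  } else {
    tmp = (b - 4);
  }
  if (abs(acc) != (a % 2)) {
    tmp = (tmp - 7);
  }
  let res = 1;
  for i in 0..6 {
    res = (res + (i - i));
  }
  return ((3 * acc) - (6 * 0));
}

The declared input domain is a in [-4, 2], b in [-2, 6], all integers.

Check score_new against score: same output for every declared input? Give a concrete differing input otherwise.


Consider the input a=-4, b=5.
score: tmp becomes -4; next acc becomes -2; next ((abs(-4) / (acc - 3)) == (b * tmp)) evaluates to false; next tmp becomes 1; next (abs(acc) != (a % 2)) evaluates to true; next tmp becomes -6; next res becomes 1; next at i=0:; next res becomes 1; next at i=1:; next res becomes 1; next at i=2:; next res becomes 1; next at i=3:; next res becomes 1; next at i=4:; next res becomes 1; next at i=5:; next res becomes 1; next final value -6
score_new: tmp becomes -6; next acc becomes -1; next ((abs(-4) / (acc - 3)) == (b * tmp)) evaluates to false; next tmp becomes 1; next (abs((-(-acc))) != (a % 2)) evaluates to true; next tmp becomes -6; next res becomes 1; next at i=0:; next res becomes 1; next at i=1:; next res becomes 1; next at i=2:; next res becomes 1; next at i=3:; next res becomes 1; next at i=4:; next res becomes 1; next at i=5:; next res becomes 1; next final value -3
-6 and -3 differ, so these are not the same function on this domain.
verdict: not equivalent; witness: a=-4, b=5


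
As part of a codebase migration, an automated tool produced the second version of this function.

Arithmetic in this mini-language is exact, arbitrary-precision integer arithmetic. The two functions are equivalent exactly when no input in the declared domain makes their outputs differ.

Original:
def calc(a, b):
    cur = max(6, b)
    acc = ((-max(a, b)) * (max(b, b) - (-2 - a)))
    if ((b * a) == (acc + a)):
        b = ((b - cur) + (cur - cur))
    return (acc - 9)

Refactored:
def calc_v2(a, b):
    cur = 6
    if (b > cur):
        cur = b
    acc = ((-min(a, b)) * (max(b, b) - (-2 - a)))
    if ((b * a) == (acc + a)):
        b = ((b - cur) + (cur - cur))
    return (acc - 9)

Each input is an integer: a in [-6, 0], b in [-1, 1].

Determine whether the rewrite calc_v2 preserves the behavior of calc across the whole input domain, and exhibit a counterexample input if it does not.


Take a=-6, b=-1.
calc: cur=6, then acc=-5, then ((b * a) == (acc + a)) is false, then returns -14
calc_v2: cur=6, then (b > cur) is false, then acc=-30, then ((b * a) == (acc + a)) is false, then returns -39
-14 and -39 differ, so these are not the same function on this domain.
verdict: not equivalent; witness: a=-6, b=-1


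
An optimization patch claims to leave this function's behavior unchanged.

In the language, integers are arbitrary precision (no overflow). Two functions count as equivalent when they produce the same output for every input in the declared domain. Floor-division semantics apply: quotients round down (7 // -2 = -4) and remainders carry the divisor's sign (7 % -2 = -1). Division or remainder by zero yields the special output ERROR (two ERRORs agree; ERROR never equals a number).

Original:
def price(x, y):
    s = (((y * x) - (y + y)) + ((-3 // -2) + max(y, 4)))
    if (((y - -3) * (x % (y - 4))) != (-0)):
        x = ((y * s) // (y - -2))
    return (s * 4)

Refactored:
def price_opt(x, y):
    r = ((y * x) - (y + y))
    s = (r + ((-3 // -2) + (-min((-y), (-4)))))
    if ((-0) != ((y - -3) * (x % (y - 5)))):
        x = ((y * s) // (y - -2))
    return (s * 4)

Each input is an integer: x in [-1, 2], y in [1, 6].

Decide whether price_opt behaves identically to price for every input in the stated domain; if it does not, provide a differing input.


There is a counterexample at x=-1, y=4: ERROR on one side, -28 on the other.
price: s=-7, then a zero divisor aborts: ERROR
price_opt: r=-12, then s=-7, then ((-0) != ((y - -3) * (x % (y - 5)))) is false, then returns -28
verdict: not equivalent; witness: x=-1, y=4


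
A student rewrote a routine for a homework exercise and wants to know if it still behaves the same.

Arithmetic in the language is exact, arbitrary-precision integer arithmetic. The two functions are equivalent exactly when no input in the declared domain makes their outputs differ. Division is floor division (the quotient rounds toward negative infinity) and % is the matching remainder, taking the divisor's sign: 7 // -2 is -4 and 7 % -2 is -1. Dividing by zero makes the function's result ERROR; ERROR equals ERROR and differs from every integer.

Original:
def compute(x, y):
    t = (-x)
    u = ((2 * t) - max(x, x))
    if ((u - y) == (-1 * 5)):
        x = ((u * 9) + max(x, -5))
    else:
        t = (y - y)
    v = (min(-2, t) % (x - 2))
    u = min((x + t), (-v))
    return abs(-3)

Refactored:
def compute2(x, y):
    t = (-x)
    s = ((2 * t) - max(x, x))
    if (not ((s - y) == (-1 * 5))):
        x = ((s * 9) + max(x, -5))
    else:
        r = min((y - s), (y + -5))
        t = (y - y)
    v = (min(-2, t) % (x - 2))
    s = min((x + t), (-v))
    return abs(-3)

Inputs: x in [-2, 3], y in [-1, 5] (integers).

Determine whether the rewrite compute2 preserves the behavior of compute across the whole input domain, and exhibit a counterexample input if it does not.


On input x=2, y=-1, compute returns 3 while compute2 returns ERROR.
verdict: not equivalent; witness: x=2, y=-1


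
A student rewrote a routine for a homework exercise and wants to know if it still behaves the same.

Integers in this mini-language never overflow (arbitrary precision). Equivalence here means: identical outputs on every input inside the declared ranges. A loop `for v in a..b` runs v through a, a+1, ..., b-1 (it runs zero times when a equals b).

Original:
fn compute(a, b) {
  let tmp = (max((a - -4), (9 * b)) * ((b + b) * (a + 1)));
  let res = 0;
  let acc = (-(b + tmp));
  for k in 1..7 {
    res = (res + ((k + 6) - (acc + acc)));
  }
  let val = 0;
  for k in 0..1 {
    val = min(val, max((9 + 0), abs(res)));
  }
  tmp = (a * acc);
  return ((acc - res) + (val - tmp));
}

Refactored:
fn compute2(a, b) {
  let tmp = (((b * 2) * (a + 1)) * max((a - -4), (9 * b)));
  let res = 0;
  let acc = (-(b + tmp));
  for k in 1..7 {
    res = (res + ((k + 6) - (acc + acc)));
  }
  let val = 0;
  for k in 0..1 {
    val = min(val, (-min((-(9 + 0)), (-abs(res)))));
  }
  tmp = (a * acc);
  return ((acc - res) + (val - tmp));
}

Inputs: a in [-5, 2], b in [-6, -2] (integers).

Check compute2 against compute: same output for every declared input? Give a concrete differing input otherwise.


Comparing the listings, the differences include: min/max/abs usage differs, constant usage differs, arithmetic usage differs.
As a probe, take a=0, b=-2: compute runs tmp = -16; res = 0; acc = 18; [k=1]; res = -29; [k=2]; res = -57; [k=3]; res = -84; [k=4]; res = -110; [k=5]; res = -135; [k=6]; res = -159; val = 0; [k=0]; val = 0; tmp = 0; return 177; compute2 runs tmp = -16; res = 0; acc = 18; [k=1]; res = -29; [k=2]; res = -57; [k=3]; res = -84; [k=4]; res = -110; [k=5]; res = -135; [k=6]; res = -159; val = 0; [k=0]; val = 0; tmp = 0; return 177; both end at 177.
Every one of the 40 inputs gives matching results.
verdict: equivalent


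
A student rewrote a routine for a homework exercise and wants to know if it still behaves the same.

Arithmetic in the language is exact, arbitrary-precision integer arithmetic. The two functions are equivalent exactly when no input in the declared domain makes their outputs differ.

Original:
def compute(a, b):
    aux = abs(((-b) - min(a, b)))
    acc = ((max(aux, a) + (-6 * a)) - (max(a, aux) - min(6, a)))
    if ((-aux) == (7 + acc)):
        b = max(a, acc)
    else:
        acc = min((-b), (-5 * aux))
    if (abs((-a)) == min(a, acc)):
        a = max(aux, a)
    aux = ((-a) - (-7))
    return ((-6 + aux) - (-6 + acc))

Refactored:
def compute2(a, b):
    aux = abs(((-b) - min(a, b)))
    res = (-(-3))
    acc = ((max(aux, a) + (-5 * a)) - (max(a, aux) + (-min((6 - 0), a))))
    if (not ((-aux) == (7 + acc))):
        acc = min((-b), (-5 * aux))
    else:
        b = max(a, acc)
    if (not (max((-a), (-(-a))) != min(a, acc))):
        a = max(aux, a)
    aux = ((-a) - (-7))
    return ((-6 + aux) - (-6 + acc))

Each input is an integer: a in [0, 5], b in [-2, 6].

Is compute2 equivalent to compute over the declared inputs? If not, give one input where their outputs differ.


Consider the input a=3, b=5.
compute: aux=8, then acc=-15, then ((-aux) == (7 + acc)) is true, then b=3, then (abs((-a)) == min(a, acc)) is false, then aux=4, then returns 19
compute2: aux=8, then res=3, then acc=-12, then (not ((-aux) == (7 + acc))) is true, then acc=-40, then (not (max((-a), (-(-a))) != min(a, acc))) is false, then aux=4, then returns 44
19 != 44, so the rewrite changes behavior.
verdict: not equivalent; witness: a=3, b=5


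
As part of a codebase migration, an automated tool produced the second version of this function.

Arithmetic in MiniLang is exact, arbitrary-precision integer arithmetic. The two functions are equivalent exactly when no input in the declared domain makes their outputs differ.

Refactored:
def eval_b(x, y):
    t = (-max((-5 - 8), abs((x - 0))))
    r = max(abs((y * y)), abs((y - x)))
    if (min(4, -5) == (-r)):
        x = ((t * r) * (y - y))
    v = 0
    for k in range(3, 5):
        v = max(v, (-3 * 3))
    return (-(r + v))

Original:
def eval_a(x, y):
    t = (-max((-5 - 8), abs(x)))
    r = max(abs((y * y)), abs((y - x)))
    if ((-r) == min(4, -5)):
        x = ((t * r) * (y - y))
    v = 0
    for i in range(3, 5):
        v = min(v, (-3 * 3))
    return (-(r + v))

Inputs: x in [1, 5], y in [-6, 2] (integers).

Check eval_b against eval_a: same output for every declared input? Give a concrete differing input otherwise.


Consider the input x=1, y=-6.
eval_a: t = -1; r = 36; ((-r) == min(4, -5)) -> false; v = 0; [i=3]; v = -9; [i=4]; v = -9; return -27
eval_b: t = -1; r = 36; (min(4, -5) == (-r)) -> false; v = 0; [k=3]; v = 0; [k=4]; v = 0; return -36
-27 vs -36 — the two versions disagree here.
verdict: not equivalent; witness: x=1, y=-6


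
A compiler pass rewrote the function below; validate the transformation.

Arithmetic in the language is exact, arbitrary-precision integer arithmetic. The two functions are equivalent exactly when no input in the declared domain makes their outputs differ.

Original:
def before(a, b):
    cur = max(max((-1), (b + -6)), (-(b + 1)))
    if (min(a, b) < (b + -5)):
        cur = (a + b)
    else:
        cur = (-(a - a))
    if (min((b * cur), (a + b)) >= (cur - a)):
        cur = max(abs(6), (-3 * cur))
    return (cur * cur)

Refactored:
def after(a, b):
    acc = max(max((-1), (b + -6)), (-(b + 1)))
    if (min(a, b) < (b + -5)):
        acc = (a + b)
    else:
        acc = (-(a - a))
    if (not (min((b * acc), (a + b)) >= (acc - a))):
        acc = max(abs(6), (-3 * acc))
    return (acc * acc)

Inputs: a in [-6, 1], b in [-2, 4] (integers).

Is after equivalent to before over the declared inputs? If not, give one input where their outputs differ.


Not equivalent: a=-6, b=-2 separates them (0 vs 36).
before: cur = 1; (min(a, b) < (b + -5)) -> false; cur = 0; (min((b * cur), (a + b)) >= (cur - a)) -> false; return 0
after: acc = 1; (min(a, b) < (b + -5)) -> false; acc = 0; (not (min((b * acc), (a + b)) >= (acc - a))) -> true; acc = 6; return 36
verdict: not equivalent; witness: a=-6, b=-2


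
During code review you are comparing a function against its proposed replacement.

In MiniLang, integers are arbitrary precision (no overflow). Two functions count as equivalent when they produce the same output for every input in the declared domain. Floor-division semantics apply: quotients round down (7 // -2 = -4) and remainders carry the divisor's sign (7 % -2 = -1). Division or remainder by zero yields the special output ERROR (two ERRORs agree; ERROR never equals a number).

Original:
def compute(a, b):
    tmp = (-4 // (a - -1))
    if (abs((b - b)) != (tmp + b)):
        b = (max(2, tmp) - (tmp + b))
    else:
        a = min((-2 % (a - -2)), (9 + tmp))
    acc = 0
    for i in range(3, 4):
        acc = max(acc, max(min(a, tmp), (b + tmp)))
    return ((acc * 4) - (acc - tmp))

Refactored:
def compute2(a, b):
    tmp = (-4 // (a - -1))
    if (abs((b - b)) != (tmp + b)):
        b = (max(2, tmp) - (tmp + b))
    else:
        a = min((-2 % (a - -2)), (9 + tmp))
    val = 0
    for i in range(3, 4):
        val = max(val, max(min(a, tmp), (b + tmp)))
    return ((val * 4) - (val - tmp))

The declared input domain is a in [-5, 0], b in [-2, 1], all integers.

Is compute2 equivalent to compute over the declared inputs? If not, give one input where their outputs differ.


The two versions differ — the changes include local variable names differ.
Tracing a=-3, b=1: compute: tmp = 2; (abs((b - b)) != (tmp + b)) -> true; b = -1; acc = 0; [i=3]; acc = 1; return 5 | compute2: tmp = 2; (abs((b - b)) != (tmp + b)) -> true; b = -1; val = 0; [i=3]; val = 1; return 5 — matching result 5.
Sweeping the whole domain (24 inputs) finds no disagreement.
verdict: equivalent


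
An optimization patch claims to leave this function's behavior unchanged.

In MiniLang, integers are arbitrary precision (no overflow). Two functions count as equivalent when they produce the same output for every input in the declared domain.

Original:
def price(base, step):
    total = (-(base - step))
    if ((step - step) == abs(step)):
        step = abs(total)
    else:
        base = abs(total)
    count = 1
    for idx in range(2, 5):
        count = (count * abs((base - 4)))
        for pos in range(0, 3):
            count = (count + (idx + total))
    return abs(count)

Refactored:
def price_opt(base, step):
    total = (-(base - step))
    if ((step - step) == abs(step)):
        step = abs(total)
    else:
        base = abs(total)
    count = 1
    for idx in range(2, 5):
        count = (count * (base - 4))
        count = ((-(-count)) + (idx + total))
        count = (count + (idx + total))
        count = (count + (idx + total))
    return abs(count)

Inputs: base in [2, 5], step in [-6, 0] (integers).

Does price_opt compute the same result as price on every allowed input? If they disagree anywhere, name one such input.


Evaluate both at base=2, step=0.
price: total=-2, then ((step - step) == abs(step)) is true, then step=2, then count=1, then (idx=2), then count=2, then (pos=0), then count=2, then (pos=1), then count=2, then (pos=2), then count=2, then (idx=3), then count=4, then (pos=0), then count=5, then (pos=1), then count=6, then (pos=2), then count=7, then (idx=4), then count=14, then (pos=0), then count=16, then (pos=1), then count=18, then (pos=2), then count=20, then returns 20
price_opt: total=-2, then ((step - step) == abs(step)) is true, then step=2, then count=1, then (idx=2), then count=-2, then count=-2, then count=-2, then count=-2, then (idx=3), then count=4, then count=5, then count=6, then count=7, then (idx=4), then count=-14, then count=-12, then count=-10, then count=-8, then returns 8
20 against 8: the behavior changed.
verdict: not equivalent; witness: base=2, step=0


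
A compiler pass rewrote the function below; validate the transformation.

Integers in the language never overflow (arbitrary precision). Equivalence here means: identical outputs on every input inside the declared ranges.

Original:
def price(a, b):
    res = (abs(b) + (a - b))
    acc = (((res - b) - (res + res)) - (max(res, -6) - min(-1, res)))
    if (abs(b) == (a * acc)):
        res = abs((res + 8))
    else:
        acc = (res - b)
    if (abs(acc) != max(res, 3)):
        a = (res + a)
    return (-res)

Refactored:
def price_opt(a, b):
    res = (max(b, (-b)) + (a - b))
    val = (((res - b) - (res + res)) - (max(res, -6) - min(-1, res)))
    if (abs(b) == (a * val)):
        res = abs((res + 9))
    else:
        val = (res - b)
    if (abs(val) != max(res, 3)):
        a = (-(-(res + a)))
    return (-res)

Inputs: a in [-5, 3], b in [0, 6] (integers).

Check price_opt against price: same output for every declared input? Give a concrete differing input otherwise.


At a=-2, b=4: price gives -6, price_opt gives -7.
verdict: not equivalent; witness: a=-2, b=4


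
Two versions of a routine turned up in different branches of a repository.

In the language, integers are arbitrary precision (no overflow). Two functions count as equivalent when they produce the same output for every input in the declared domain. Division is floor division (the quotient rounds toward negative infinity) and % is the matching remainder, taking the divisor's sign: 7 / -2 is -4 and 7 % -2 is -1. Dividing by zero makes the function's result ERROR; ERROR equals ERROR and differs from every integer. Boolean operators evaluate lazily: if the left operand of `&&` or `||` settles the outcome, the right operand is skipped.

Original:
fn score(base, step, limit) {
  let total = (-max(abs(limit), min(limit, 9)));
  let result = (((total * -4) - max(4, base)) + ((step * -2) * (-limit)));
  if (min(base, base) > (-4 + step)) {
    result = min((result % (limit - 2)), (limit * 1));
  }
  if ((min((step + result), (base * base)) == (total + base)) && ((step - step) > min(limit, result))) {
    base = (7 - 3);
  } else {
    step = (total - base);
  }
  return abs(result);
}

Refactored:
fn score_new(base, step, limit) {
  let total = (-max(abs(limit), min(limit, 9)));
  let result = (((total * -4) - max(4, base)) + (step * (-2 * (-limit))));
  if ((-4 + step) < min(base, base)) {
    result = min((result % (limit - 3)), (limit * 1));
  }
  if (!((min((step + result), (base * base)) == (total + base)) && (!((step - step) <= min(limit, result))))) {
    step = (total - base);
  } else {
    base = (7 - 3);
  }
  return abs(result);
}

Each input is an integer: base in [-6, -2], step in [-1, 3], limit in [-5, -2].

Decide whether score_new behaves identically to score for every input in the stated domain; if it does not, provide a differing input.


Run the pair on base=-4, step=-1, limit=-5.
score: total=-5, then result=26, then (min(base, base) > (-4 + step)) is true, then result=-5, then ((min((step + result), (base * base)) == (total + base)) && ((step - step) > min(limit, result))) is false, then step=-1, then returns 5
score_new: total=-5, then result=26, then ((-4 + step) < min(base, base)) is true, then result=-6, then (!((min((step + result), (base * base)) == (total + base)) && (!((step - step) <= min(limit, result))))) is true, then step=-1, then returns 6
5 against 6: the behavior changed.
verdict: not equivalent; witness: base=-4, step=-1, limit=-5
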